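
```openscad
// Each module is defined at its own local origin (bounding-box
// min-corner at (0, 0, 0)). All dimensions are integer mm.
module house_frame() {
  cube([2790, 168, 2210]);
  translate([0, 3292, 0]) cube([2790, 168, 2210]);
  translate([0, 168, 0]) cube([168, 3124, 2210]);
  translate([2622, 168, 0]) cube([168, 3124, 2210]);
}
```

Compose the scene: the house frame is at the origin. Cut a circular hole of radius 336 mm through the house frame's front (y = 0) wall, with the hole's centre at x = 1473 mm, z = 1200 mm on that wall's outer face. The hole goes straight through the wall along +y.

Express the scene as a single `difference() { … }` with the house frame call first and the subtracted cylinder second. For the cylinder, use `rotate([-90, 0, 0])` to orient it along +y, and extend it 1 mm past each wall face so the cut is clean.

difference() {
  house_frame();
  translate([1473, -1, 1200]) rotate([-90, 0, 0]) cylinder(h = 170, r = 336);
}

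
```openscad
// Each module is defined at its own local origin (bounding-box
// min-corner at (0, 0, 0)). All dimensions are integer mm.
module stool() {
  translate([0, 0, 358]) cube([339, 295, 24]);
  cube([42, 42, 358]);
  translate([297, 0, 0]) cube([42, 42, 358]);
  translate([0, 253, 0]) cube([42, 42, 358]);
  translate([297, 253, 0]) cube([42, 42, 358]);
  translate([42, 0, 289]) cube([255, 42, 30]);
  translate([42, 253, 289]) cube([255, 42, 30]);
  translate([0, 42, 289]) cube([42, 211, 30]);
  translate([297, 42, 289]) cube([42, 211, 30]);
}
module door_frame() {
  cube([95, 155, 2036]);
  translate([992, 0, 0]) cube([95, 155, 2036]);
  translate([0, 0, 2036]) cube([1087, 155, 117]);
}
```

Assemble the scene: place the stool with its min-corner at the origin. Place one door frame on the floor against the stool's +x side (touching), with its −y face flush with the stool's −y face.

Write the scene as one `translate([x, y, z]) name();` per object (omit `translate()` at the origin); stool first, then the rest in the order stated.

stool();
translate([339, 0, 0]) door_frame();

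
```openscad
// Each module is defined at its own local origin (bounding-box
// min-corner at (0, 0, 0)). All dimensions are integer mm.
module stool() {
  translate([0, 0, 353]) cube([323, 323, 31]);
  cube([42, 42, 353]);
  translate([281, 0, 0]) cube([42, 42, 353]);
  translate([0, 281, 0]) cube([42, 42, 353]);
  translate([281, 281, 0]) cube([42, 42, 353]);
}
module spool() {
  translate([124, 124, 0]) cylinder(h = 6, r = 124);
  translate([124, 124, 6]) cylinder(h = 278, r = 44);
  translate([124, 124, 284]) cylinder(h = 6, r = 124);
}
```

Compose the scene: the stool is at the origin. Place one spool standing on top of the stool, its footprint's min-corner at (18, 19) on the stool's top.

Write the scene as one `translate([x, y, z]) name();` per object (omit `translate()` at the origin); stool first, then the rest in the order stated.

stool();
translate([18, 19, 384]) spool();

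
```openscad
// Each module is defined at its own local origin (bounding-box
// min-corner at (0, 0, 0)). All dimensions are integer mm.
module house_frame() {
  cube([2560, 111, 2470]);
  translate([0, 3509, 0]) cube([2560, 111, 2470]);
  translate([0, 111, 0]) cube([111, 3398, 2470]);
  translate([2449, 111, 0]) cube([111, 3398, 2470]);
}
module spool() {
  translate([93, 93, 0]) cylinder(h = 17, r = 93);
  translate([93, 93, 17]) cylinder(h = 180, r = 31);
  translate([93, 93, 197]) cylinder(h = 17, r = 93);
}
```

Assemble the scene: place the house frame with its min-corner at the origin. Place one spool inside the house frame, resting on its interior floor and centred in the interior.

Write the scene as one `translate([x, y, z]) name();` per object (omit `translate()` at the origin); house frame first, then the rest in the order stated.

house_frame();
translate([1187, 1717, 0]) spool();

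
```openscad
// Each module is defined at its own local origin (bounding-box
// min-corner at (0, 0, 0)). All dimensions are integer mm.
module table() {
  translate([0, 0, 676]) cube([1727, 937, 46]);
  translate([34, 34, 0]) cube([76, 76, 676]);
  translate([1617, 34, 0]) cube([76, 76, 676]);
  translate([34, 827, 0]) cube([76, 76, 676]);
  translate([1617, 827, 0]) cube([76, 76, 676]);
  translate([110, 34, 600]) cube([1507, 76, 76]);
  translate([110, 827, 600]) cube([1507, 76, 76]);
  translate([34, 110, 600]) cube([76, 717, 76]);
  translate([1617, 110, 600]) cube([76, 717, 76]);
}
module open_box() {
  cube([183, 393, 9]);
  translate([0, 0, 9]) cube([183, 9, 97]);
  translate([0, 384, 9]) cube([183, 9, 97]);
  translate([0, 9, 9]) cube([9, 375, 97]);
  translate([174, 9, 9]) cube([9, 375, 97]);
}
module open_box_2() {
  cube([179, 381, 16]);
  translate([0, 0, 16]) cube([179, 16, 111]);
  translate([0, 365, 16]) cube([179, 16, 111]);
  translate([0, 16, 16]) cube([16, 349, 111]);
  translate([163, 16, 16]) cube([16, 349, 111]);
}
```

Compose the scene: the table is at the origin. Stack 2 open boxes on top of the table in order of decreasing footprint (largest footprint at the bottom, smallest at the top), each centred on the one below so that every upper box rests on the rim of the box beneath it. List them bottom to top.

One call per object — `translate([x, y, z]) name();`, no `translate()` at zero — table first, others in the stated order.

table();
translate([772, 272, 722]) open_box();
translate([774, 278, 828]) open_box_2();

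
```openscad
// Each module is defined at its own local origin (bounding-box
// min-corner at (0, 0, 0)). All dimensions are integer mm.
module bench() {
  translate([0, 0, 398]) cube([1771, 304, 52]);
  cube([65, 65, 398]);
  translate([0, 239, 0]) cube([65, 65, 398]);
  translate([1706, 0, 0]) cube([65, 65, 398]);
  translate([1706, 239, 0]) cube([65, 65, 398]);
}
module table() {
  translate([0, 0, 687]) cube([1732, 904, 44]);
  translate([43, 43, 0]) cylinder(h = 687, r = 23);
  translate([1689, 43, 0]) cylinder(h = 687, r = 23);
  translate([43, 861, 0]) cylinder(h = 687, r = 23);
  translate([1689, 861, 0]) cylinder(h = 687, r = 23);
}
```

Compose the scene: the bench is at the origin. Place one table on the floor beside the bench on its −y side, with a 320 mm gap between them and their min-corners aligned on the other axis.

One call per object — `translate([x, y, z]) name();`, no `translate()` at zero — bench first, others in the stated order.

bench();
translate([0, -1224, 0]) table();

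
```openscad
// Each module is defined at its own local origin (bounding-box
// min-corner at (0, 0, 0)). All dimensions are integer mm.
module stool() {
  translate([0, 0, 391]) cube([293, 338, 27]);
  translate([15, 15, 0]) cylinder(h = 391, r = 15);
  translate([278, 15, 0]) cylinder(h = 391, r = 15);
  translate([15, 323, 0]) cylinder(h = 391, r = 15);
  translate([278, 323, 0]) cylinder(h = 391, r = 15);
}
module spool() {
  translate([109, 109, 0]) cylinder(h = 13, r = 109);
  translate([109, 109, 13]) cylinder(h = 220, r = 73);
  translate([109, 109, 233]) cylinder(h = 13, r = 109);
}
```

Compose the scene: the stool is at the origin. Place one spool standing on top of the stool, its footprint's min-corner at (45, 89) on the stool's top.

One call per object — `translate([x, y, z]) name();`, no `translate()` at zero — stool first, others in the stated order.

stool();
translate([45, 89, 418]) spool();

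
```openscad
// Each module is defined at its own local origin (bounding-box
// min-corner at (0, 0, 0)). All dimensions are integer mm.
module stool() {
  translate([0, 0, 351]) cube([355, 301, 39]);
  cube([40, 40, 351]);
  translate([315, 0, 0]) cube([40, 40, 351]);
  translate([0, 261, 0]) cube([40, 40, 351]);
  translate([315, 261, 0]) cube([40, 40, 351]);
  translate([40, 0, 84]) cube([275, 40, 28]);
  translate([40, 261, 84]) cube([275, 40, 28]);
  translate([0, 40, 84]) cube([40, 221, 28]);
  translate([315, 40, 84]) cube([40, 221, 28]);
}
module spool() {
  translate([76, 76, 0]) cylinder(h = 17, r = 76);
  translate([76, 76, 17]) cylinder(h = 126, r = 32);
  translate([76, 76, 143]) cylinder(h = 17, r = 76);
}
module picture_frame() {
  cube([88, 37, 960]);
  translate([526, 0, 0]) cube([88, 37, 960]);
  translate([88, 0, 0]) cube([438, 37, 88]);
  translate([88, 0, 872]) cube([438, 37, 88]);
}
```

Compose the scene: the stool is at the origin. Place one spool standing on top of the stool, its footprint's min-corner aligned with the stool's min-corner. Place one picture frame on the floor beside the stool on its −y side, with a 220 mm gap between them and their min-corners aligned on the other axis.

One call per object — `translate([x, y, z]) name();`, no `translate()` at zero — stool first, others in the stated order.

stool();
translate([0, 0, 390]) spool();
translate([0, -257, 0]) picture_frame();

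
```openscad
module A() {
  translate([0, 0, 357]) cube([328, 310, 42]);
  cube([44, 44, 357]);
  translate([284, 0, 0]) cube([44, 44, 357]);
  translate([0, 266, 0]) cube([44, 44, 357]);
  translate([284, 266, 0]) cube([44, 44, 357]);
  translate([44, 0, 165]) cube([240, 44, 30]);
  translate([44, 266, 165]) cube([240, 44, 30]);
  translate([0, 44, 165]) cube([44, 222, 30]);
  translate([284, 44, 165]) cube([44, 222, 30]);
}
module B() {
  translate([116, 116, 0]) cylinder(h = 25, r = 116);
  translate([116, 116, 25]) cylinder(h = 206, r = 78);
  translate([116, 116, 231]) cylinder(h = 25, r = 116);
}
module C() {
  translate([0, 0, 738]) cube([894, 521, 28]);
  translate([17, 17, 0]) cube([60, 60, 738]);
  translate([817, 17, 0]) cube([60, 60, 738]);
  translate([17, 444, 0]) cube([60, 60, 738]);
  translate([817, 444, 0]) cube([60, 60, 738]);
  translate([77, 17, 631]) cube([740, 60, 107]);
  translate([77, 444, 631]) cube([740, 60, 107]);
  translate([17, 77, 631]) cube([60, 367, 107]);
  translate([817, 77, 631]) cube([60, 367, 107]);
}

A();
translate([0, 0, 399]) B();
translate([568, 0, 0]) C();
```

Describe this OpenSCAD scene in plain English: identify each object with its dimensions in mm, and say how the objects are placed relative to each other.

A is a simple wooden stool: a rectangular seat 328 mm (x) by 310 mm (y), 42 mm thick, top face at z = 399 mm, on four square legs, each 44×44 mm in cross-section. The legs rest on z = 0, each flush with a corner of the seat. Four stretchers, 44 mm wide and 30 mm tall, connect adjacent legs with their undersides at z = 165 mm, each running between the inner faces of the legs it joins and aligned with the legs' outer faces on the other axis.

B is a spool: two coaxial disc flanges of radius 116 mm and thickness 25 mm, joined by a core cylinder of radius 78 mm and height 206 mm. The lower flange rests on z = 0 and the three cylinders share a vertical axis.

C is a table: top 894 mm (x) × 521 mm (y), 28 mm thick, upper face at z = 766 mm, on four 60×60 mm square legs, each inset 17 mm from the nearest pair of top edges, running from z = 0 to the bottom of the top. Four apron rails, 60 mm thick and 107 mm tall, run between adjacent legs with their top edges flush with the underside of the top and their outer faces flush with the legs' outer faces.

The spool is on top of the stool. The table is on the floor beside the stool on its +x side.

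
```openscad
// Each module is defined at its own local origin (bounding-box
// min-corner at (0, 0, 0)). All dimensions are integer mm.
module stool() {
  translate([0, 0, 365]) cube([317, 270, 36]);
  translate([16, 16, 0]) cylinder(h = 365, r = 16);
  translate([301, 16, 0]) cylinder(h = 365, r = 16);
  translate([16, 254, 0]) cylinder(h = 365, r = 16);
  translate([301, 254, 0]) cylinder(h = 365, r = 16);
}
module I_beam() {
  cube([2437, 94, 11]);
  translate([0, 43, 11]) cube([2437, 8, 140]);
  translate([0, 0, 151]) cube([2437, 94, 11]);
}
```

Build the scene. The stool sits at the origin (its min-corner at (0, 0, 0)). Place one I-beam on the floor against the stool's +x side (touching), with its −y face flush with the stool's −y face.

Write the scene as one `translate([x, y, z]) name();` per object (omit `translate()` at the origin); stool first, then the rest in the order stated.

stool();
translate([317, 0, 0]) I_beam();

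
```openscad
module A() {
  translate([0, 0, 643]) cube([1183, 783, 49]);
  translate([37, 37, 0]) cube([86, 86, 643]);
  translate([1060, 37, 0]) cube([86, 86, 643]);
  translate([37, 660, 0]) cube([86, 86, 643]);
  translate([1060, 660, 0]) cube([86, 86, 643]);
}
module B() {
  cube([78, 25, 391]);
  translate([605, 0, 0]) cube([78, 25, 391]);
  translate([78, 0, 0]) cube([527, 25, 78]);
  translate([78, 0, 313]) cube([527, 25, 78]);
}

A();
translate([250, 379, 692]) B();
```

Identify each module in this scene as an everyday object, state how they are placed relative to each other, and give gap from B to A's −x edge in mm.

A is a table. B is a picture frame. The picture frame is on top of the table, centred. The gap from the picture frame to the table's −x edge is 250 mm.

The picture frame's min-x is at 250; the table's min-x is 0; gap = 250 mm.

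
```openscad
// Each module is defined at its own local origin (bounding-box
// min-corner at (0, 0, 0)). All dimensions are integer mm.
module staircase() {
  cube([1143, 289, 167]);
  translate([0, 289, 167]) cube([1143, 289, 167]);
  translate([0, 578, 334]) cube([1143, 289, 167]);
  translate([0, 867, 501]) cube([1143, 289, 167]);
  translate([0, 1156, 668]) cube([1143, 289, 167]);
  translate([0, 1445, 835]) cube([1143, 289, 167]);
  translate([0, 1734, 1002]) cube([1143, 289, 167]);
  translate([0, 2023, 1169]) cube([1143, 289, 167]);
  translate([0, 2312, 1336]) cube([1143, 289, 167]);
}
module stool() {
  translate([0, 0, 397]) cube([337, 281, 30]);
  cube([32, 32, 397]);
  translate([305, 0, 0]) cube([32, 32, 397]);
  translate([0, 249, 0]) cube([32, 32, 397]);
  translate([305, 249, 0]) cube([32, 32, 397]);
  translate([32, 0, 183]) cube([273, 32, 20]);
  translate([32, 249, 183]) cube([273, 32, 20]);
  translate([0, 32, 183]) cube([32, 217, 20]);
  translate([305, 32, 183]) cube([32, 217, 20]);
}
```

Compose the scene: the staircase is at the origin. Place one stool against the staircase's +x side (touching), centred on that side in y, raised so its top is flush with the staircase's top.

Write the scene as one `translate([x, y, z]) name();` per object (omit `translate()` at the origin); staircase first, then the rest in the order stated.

staircase();
translate([1143, 1160, 1076]) stool();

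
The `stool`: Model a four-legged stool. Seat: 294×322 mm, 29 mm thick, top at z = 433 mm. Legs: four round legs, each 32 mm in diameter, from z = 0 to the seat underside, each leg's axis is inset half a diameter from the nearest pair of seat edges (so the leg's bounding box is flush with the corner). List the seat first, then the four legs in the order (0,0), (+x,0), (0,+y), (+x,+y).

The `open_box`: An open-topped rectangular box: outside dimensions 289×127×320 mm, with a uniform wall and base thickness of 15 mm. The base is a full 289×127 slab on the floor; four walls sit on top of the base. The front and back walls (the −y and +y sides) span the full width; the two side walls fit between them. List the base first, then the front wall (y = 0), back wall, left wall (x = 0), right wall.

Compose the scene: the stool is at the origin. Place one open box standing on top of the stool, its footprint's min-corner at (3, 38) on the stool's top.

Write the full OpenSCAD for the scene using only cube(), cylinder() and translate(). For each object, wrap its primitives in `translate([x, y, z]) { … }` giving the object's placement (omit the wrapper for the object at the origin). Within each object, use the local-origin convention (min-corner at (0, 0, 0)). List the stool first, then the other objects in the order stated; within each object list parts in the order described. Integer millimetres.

translate([0, 0, 404]) cube([294, 322, 29]);
translate([16, 16, 0]) cylinder(h = 404, r = 16);
translate([278, 16, 0]) cylinder(h = 404, r = 16);
translate([16, 306, 0]) cylinder(h = 404, r = 16);
translate([278, 306, 0]) cylinder(h = 404, r = 16);
translate([3, 38, 433]) {
  cube([289, 127, 15]);
  translate([0, 0, 15]) cube([289, 15, 305]);
  translate([0, 112, 15]) cube([289, 15, 305]);
  translate([0, 15, 15]) cube([15, 97, 305]);
  translate([274, 15, 15]) cube([15, 97, 305]);
}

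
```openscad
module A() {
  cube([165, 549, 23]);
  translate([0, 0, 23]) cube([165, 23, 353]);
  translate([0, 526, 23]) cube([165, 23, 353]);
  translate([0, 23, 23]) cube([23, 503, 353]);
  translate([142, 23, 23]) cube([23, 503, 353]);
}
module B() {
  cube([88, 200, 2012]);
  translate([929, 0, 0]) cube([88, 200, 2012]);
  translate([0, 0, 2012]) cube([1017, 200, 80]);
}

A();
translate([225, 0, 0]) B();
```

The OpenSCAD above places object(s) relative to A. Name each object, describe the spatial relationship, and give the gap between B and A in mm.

A is an open box. B is a door frame. The door frame is on the floor beside the open box on its +x side. The gap between the door frame and the open box is 60 mm.

The door frame's nearest face is 60 mm from the open box's +x face.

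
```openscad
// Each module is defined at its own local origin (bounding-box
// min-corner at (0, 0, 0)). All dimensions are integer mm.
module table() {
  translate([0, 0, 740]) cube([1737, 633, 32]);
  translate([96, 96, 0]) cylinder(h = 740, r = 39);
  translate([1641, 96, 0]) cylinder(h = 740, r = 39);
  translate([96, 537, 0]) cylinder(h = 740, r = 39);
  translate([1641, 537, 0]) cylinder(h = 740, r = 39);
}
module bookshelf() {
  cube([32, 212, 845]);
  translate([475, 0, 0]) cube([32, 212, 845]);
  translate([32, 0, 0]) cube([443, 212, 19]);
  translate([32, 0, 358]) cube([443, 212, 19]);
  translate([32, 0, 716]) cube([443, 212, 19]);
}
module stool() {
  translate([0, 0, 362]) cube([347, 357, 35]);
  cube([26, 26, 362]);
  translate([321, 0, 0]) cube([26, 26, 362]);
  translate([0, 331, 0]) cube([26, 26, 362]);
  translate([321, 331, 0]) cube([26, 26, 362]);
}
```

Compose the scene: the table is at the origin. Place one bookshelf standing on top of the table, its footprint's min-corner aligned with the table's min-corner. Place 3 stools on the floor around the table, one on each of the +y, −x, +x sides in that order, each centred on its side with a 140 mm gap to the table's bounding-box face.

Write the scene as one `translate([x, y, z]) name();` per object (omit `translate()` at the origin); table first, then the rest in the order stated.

table();
translate([0, 0, 772]) bookshelf();
translate([695, 773, 0]) stool();
translate([-487, 138, 0]) stool();
translate([1877, 138, 0]) stool();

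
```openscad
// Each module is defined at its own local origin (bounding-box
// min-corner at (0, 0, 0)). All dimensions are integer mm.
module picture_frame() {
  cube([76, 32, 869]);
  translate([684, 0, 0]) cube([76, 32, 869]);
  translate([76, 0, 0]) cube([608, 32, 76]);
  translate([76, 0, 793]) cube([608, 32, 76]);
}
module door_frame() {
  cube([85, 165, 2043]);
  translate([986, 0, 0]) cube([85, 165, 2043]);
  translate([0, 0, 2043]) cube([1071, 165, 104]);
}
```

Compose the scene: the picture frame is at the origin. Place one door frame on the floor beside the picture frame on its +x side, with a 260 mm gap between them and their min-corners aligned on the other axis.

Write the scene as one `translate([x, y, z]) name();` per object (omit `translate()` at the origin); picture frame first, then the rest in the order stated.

picture_frame();
translate([1020, 0, 0]) door_frame();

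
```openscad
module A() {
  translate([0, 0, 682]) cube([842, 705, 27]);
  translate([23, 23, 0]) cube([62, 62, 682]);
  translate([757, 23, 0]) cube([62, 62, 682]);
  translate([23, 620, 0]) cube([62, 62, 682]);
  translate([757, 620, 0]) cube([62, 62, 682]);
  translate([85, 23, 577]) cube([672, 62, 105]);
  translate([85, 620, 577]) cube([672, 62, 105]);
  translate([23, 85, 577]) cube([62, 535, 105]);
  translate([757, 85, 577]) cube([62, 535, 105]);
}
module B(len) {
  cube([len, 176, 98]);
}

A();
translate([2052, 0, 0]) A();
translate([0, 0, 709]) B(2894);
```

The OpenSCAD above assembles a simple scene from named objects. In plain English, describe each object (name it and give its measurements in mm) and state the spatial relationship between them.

A is a rectangular dining table. The top is 842×705×27 mm with its upper surface at z = 709 mm. It stands on four 62×62 mm square legs, each inset 23 mm from the nearest pair of top edges, running from the floor to the underside of the top. Four apron rails, 62 mm thick and 105 mm tall, run between adjacent legs with their top edges flush with the underside of the top and their outer faces flush with the legs' outer faces.

B is a rectangular beam 2894 mm long (x), 176 mm deep (y), 98 mm thick (z).

The beam spans the tops of two tables placed 1210 mm apart, resting at z = 709 mm.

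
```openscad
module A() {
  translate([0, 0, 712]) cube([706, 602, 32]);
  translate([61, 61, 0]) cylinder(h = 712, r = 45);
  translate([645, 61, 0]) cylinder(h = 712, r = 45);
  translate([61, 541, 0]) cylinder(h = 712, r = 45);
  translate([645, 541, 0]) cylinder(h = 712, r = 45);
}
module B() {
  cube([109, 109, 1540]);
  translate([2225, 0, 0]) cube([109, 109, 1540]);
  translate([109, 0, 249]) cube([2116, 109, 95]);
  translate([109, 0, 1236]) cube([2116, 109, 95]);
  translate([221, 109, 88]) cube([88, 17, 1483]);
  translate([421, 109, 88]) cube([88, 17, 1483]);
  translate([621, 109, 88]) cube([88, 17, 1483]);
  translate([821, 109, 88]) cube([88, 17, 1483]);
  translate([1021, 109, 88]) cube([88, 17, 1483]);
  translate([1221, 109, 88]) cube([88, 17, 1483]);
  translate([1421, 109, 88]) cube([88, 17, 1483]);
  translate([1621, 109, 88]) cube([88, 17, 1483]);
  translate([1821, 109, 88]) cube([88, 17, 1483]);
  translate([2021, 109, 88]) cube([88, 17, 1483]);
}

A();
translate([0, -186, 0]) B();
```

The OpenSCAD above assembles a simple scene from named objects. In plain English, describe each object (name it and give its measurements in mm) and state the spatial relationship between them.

A is a table: top 706 mm (x) × 602 mm (y), 32 mm thick, upper face at z = 744 mm, on four round legs of 90 mm diameter, each leg's bounding box inset 16 mm from the nearest pair of top edges, running from z = 0 to the bottom of the top.

B is a fence section. Two 109×109 mm posts, 1540 mm tall, stand on the floor with a clear span of 2116 mm between their inner faces. Two horizontal rails of 109×95 mm section span the gap between the posts with their undersides at z = 249 mm and z = 1236 mm, flush with the posts' −y face. 10 pickets, each 88 mm wide, 17 mm thick and 1483 mm tall, are fixed to the +y face of the rails with their bottoms at z = 88 mm, evenly spaced across the span with equal gaps (rounded down to the nearest mm) at the −x end and between each pair — any rounding remainder accumulates at the +x end.

The fence section is on the floor beside the table on its −y side.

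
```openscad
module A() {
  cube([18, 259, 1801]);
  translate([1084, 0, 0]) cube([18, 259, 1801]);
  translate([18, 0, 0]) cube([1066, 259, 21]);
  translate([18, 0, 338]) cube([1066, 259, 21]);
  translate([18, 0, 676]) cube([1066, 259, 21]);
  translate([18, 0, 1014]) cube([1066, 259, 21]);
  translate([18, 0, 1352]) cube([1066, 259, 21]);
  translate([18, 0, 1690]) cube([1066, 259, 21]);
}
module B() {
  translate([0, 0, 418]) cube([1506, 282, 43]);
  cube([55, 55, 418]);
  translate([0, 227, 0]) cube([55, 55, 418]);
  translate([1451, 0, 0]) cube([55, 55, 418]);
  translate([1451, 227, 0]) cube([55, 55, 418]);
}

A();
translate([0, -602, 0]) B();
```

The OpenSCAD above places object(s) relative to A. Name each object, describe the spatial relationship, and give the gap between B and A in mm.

A is a bookshelf. B is a bench. The bench is on the floor beside the bookshelf on its −y side. The gap between the bench and the bookshelf is 320 mm.

The bench's nearest face is 320 mm from the bookshelf's −y face.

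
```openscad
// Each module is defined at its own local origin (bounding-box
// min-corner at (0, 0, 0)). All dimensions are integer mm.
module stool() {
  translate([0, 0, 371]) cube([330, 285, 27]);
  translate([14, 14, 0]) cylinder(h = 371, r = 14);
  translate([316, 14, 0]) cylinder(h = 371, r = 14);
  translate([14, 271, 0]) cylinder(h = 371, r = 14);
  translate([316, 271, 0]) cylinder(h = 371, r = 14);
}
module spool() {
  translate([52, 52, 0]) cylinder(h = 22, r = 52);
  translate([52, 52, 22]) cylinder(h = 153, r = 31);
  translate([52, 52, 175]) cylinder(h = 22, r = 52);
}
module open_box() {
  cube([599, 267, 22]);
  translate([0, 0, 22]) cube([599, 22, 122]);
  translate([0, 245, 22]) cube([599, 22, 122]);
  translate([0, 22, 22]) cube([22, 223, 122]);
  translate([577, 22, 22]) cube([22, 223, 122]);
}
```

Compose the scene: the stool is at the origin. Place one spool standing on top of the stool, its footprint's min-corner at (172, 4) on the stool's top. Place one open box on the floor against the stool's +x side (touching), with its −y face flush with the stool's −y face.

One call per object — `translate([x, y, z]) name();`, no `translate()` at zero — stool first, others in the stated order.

stool();
translate([172, 4, 398]) spool();
translate([330, 0, 0]) open_box();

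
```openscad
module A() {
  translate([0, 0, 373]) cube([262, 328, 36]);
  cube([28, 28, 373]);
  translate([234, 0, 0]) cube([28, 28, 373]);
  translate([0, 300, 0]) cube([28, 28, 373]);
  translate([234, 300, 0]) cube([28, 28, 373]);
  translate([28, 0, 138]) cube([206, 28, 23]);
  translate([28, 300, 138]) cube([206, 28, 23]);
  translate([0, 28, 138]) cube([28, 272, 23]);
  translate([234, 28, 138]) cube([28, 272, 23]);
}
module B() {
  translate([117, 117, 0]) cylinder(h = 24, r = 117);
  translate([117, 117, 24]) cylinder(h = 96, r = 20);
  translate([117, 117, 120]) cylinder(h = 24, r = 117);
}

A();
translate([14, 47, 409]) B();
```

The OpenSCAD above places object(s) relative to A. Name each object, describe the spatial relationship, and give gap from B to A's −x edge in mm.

A is a stool. B is a spool. The spool is on top of the stool, centred. The gap from the spool to the stool's −x edge is 14 mm.

The spool's min-x is at 14; the stool's min-x is 0; gap = 14 mm.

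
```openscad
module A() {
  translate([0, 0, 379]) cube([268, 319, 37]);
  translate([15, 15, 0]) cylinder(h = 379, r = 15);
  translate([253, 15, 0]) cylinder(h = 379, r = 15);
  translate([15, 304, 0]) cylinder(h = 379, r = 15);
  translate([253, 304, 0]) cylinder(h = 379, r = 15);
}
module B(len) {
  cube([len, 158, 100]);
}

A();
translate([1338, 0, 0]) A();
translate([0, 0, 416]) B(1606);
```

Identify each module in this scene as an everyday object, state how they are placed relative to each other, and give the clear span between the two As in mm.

A is a stool. B is a beam. A beam spans the tops of two stools. The clear span between the two stools is 1070 mm.

Second stool starts at x = 1338; first ends at x = 268; clear span = 1338 − 268 = 1070 mm.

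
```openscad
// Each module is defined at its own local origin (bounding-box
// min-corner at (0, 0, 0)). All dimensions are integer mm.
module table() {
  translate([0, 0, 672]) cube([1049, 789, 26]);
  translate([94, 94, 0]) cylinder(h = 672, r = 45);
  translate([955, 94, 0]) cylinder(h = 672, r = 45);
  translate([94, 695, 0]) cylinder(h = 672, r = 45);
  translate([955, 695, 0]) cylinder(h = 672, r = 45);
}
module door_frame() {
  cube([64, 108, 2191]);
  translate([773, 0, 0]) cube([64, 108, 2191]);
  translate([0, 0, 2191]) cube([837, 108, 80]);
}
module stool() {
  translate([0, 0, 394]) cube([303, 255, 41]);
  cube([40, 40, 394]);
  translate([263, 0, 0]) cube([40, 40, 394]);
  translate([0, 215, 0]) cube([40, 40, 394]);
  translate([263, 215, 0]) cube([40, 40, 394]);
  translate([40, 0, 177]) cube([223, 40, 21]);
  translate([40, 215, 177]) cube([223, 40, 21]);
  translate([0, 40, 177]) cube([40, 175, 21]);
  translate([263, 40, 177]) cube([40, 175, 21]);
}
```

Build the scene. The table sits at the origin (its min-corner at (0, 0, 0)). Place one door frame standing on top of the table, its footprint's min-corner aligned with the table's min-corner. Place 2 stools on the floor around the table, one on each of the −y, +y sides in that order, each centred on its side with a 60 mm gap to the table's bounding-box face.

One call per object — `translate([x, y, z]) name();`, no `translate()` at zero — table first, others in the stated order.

table();
translate([0, 0, 698]) door_frame();
translate([373, -315, 0]) stool();
translate([373, 849, 0]) stool();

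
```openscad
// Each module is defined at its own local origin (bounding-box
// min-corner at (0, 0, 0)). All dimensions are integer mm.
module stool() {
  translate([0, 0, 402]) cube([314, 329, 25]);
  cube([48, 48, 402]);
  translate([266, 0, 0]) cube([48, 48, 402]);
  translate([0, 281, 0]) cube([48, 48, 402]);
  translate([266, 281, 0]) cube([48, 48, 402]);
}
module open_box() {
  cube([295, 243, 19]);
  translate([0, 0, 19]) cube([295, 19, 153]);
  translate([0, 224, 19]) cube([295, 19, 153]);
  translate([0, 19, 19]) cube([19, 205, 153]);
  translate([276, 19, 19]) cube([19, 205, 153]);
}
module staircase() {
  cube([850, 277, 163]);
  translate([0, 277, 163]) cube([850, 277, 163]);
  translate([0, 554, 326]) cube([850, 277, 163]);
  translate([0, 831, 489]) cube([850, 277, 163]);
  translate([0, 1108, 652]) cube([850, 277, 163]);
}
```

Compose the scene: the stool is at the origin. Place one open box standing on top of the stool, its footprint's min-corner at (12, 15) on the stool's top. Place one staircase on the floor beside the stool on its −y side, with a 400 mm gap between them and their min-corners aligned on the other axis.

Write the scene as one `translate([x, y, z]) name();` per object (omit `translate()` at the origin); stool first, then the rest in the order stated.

stool();
translate([12, 15, 427]) open_box();
translate([0, -1785, 0]) staircase();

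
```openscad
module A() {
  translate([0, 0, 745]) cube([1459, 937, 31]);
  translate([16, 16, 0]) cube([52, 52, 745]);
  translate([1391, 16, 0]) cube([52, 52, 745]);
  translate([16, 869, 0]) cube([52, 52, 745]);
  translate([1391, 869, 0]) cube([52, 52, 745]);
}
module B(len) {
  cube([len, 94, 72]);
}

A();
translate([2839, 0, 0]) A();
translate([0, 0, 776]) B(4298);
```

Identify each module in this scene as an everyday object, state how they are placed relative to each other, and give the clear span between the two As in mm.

Second table starts at x = 2839; first ends at x = 1459; clear span = 2839 − 1459 = 1380 mm.

A is a table. B is a beam. A beam spans the tops of two tables. The clear span between the two tables is 1380 mm.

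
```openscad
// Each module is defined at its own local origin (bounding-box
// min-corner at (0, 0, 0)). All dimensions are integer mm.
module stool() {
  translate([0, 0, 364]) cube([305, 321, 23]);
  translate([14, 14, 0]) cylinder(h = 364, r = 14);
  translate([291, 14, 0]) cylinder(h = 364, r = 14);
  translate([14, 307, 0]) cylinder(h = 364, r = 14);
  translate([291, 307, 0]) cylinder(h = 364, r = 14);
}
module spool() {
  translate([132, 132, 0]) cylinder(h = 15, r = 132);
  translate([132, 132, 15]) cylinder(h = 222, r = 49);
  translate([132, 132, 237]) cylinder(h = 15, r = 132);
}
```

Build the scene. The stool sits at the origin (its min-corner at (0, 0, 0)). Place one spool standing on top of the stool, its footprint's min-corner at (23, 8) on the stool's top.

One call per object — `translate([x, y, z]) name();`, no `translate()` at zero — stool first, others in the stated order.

stool();
translate([23, 8, 387]) spool();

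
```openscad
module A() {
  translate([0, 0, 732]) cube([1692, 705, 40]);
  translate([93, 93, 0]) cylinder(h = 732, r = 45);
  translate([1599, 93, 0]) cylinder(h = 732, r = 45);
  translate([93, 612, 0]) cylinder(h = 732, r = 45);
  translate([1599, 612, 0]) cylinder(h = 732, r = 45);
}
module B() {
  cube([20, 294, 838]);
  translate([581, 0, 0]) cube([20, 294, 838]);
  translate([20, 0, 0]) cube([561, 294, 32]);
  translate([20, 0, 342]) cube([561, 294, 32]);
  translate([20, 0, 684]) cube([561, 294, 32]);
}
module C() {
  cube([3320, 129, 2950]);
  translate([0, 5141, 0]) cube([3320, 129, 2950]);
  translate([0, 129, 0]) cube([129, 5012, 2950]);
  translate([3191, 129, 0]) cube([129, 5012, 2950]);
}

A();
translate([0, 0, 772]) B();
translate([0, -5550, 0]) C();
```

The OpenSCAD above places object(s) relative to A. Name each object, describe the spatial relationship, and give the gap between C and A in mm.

A is a table. B is a bookshelf. C is a house frame. The bookshelf is on top of the table. The house frame is on the floor beside the table on its −y side. The gap between the house frame and the table is 280 mm.

The house frame's nearest face is 280 mm from the table's −y face.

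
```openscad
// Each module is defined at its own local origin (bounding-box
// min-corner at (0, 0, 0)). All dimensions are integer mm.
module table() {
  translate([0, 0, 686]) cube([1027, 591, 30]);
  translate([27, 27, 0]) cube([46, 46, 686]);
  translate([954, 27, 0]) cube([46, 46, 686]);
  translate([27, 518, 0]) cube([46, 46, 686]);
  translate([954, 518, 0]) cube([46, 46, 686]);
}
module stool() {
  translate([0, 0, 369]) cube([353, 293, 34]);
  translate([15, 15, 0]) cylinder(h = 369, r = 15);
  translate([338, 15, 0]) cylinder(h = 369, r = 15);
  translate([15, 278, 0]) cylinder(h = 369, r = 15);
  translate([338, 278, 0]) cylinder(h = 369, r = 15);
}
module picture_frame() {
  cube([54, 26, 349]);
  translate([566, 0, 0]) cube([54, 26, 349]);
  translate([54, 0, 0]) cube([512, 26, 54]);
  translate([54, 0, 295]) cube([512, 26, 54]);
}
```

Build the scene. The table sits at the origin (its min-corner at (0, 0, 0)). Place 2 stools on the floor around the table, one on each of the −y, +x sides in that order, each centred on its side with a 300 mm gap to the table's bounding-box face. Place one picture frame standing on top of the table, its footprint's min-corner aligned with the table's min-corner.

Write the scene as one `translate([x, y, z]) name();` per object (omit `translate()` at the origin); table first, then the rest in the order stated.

table();
translate([337, -593, 0]) stool();
translate([1327, 149, 0]) stool();
translate([0, 0, 716]) picture_frame();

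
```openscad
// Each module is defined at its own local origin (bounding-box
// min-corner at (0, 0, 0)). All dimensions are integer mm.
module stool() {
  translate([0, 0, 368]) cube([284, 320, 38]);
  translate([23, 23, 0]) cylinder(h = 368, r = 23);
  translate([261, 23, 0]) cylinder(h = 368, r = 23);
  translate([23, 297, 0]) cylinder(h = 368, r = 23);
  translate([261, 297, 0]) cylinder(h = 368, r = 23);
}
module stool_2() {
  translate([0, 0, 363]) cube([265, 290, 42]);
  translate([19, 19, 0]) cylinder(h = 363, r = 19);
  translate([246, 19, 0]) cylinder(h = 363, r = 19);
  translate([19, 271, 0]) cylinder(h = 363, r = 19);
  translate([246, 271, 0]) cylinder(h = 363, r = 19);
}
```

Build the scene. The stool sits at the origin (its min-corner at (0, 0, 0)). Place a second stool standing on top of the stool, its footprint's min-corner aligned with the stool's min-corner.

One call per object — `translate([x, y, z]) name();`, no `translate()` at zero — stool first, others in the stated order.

stool();
translate([0, 0, 406]) stool_2();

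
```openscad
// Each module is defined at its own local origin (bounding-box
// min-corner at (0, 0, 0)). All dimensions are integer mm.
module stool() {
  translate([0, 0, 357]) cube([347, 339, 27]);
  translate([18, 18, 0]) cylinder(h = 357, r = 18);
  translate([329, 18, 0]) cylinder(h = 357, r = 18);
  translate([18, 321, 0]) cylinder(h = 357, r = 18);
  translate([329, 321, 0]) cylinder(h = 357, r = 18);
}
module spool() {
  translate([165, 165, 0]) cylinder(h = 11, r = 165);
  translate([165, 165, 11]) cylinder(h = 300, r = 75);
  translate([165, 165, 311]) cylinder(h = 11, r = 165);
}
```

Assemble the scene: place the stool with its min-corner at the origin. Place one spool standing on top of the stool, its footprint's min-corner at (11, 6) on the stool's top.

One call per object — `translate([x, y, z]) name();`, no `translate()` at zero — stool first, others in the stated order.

stool();
translate([11, 6, 384]) spool();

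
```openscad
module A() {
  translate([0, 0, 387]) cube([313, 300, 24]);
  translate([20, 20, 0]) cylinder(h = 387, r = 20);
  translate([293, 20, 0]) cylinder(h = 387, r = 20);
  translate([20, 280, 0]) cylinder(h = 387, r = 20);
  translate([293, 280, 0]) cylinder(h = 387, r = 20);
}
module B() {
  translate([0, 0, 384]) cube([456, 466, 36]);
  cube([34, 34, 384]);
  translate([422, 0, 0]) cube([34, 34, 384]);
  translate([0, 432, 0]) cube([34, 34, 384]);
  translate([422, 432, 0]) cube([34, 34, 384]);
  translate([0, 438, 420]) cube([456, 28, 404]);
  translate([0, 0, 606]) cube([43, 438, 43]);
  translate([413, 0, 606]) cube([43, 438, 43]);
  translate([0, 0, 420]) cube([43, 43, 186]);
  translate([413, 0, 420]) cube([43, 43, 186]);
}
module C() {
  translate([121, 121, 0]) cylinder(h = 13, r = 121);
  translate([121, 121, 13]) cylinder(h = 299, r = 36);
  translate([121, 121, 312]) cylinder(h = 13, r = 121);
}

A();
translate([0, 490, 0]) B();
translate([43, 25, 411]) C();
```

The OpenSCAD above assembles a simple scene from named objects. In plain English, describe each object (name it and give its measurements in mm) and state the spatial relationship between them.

A is a simple wooden stool: a rectangular seat 313 mm (x) by 300 mm (y), 24 mm thick, top face at z = 411 mm, on four round legs, each 40 mm in diameter. The legs rest on z = 0, each leg's axis is inset half a diameter from the nearest pair of seat edges (so the leg's bounding box is flush with the corner).

B is a chair: 456×466 mm seat, 36 mm thick, top at z = 420 mm, on four 34 mm square corner legs flush with the seat edges. A 28 mm thick backrest slab spans the full seat width, extending 404 mm above the seat top, its back face flush with the seat's +y edge. Two armrests of 43×43 mm section run along each side from the seat's front edge to the front of the backrest, top faces 229 mm above the seat top and outer faces flush with the seat's x-edges; a 43×43 mm post under the front of each armrest stands on the seat at the front corner.

C is a spool: two coaxial disc flanges of radius 121 mm and thickness 13 mm, joined by a core cylinder of radius 36 mm and height 299 mm. The lower flange rests on z = 0 and the three cylinders share a vertical axis.

The chair is on the floor beside the stool on its +y side. The spool is on top of the stool.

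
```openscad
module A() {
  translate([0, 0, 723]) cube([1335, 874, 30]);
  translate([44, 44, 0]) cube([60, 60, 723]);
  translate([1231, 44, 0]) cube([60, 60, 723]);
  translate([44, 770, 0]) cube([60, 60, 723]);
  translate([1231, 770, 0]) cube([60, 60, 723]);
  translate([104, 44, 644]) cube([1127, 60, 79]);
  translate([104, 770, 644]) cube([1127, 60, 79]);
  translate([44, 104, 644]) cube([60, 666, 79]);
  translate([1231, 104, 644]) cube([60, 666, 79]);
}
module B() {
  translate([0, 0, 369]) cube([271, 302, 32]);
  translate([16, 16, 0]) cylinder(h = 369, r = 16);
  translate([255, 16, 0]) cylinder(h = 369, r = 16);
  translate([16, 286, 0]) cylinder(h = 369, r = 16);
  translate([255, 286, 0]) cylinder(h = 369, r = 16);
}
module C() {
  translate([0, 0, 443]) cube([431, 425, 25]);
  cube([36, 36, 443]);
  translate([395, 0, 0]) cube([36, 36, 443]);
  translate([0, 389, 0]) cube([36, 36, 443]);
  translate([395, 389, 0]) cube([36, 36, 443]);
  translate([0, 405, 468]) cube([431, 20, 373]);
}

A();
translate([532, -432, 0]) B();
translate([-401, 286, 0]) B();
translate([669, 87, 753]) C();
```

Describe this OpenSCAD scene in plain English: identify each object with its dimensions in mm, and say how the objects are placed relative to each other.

A is a table with a 1335×874 mm rectangular top, 30 mm thick, top surface at z = 753 mm, supported by four 60×60 mm square legs, each inset 44 mm from the nearest pair of top edges, running from the floor. Four apron rails, 60 mm thick and 79 mm tall, run between adjacent legs with their top edges flush with the underside of the top and their outer faces flush with the legs' outer faces.

B is a four-legged stool. The seat is 271×302 mm, 32 mm thick, top at z = 401 mm. It stands on four round legs, each 32 mm in diameter, from z = 0 to the seat underside, each leg's axis is inset half a diameter from the nearest pair of seat edges (so the leg's bounding box is flush with the corner).

C is a chair. The seat is a 431×425×25 mm slab with its top at z = 468 mm, on four 36×36 mm corner legs (flush with the seat edges, standing on z = 0). A flat backrest 20 mm thick, 373 mm tall, spans the full seat width and rises from the seat top along its +y edge, rear face flush with the rear of the seat.

Two stools sit around the table at the −y, −x sides. The chair is on top of the table.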